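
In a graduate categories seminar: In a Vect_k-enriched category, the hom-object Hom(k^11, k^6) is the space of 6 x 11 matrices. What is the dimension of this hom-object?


In Vect-enriched categories, Hom(k^n, k^m) is the space of m x n matrices.
dim(Hom(k^11, k^6)) = 6 * 11 = 66

66


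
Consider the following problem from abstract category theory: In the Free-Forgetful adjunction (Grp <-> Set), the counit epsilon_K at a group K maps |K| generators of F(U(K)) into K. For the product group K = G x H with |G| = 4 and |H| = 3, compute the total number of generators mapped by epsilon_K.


The counit epsilon_K: F(U(K)) -> K of the Free-Forgetful adjunction
maps |K| generators of F(U(K)) into K. For K = G x H (the product group),
|G x H| = |G| * |H|.
Total generators mapped = 4 * 3 = 12.

12


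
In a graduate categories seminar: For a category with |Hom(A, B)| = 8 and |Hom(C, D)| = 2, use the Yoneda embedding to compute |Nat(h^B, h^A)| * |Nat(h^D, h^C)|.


By the Yoneda lemma, Nat(h^B, h^A) is isomorphic to Hom(A, B),
so |Nat(h^B, h^A)| = |Hom(A, B)| and |Nat(h^D, h^C)| = |Hom(C, D)|.
|Hom(A, B)| = 8, |Hom(C, D)| = 2.
|Nat(h^B, h^A) x Nat(h^D, h^C)| = 8 * 2 = 16

16


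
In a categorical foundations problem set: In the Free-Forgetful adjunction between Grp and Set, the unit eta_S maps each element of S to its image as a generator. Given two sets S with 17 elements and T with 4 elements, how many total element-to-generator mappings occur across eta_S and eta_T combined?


The unit eta_X: X -> U(F(X)) of the Free-Forgetful adjunction
maps each element of X to a generator of F(X). For X = S + T (disjoint
union in Set), |S + T| = |S| + |T|.
Total mappings = 17 + 4 = 21.

21


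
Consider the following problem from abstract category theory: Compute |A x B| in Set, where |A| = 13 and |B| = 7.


In Set, the product A x B is the Cartesian product.
By the universal property, |A x B| = |A| * |B|.
|A x B| = 13 * 7 = 91

91


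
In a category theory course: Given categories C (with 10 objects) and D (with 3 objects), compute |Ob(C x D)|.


The product category C x D has objects that are pairs (c, d).
Number of pairs = |Ob(C)| * |Ob(D)| = 10 * 3 = 30

30


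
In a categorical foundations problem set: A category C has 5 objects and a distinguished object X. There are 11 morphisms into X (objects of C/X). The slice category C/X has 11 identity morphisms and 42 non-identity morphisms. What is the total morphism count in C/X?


In the slice category C/X, objects are morphisms to X.
Identity morphisms: 11 (one per object of C/X).
Non-identity morphisms: 42.
Total = 11 + 42 = 53

53


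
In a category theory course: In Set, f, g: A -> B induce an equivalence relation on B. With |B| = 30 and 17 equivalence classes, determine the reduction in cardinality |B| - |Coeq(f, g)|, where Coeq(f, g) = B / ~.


The coequalizer Coeq(f, g) = B / ~ has one element per equivalence class.
|B| = 30, |Coeq(f, g)| = 17.
|B| - |Coeq(f, g)| = 30 - 17 = 13.

13


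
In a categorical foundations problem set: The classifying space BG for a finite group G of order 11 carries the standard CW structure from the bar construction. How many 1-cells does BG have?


In the bar-construction CW model of BG, the n-cells are indexed by
n-tuples [g_1|...|g_n] of non-identity elements of G (degenerate
simplices with some g_i = e do not contribute cells), so there are
(|G| - 1)^n n-cells.
For dim = 1 with |G| = 11:
cells = (11 - 1)^1 = 10^1 = 10

10


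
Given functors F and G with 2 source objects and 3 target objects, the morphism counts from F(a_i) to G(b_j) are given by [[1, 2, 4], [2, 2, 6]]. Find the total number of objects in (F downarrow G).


Objects of (F downarrow G) are triples (a, b, h: F(a)->G(b)).
The count equals the sum of all entries in the hom-matrix.
sum(row 0) = 7
sum(row 1) = 10
Grand total = 17

17


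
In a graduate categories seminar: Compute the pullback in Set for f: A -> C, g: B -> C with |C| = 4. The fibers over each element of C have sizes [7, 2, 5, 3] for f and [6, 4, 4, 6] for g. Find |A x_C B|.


The pullback A x_C B consists of pairs (a, b) with f(a) = g(b).
For each element c in C, the fiber product has |f^-1(c)| * |g^-1(c)| elements.
Summing over C: 7 * 6 + 2 * 4 + 5 * 4 + 3 * 6
= 42 + 8 + 20 + 18 = 88

88


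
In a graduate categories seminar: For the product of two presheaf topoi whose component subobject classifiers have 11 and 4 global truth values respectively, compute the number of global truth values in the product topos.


In a product of presheaf topoi E_1 x E_2, the subobject classifier
is Omega = Omega_1 x Omega_2 (componentwise), so
|Omega(top)| = |Omega_1(top_1)| * |Omega_2(top_2)|.
= 11 * 4 = 44.

44


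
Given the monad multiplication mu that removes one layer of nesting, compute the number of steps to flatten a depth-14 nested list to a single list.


Each application of mu: T^2 -> T removes one layer of nesting.
Starting at depth 14 (i.e., T^14(X)), we need to reach T(X).
Number of mu applications = 14 - 1 = 13

13


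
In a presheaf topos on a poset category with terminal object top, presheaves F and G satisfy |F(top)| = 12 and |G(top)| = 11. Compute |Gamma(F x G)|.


Global sections of a presheaf on a poset with terminal top satisfy
Gamma(H) ~ H(top). Presheaves admit pointwise products, so
(F x G)(top) = F(top) x G(top) (Cartesian product).
|Gamma(F x G)| = |F(top)| * |G(top)| = 12 * 11 = 132.

132


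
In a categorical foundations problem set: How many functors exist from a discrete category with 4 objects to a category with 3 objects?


A functor from a discrete category C to D is determined by
where each object maps. Each of the 4 objects of C can map
to any of the 3 objects of D independently.
Number of functors = 3^4 = 81

81


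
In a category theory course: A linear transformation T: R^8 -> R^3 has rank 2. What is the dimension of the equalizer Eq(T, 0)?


The equalizer of f and the zero map is ker(f).
By the rank-nullity theorem: dim(ker(f)) = dim(domain) - rank(f).
dim(ker(f)) = 8 - 2 = 6

6


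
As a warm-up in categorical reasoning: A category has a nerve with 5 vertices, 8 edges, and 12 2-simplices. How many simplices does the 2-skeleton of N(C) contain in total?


The 2-skeleton of the nerve N(C) consists of simplices in dimensions 0, 1, 2:
  |N(C)_0| = 5 (objects)
  |N(C)_1| = 8 (morphisms)
  |N(C)_2| = 12 (composable pairs)
Total = 5 + 8 + 12 = 25

25


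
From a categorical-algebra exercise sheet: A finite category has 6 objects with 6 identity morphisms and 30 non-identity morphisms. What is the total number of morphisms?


Each object has an identity morphism, giving 6 identities.
Adding the 30 non-identity morphisms:
Total = 6 + 30 = 36

36


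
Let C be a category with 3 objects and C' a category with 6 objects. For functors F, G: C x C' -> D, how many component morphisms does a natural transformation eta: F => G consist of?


A natural transformation eta: F => G assigns one component morphism per
object of the domain category.
The domain is the product category C x C', so
|Ob(C x C')| = |Ob(C)| * |Ob(C')| = 3 * 6 = 18.
Therefore eta has 18 component morphisms.

18


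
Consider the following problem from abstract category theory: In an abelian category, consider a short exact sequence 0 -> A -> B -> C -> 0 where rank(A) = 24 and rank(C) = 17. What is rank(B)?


For a short exact sequence 0 -> A -> B -> C -> 0,
rank is additive: rank(B) = rank(A) + rank(C).
rank(B) = 24 + 17 = 41

41


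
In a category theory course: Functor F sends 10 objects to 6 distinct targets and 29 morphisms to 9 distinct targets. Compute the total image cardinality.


The image of F consists of distinct objects and distinct morphisms.
|Im(F)| on objects = 6
|Im(F)| on morphisms = 9
Total image cardinality = 6 + 9 = 15

15


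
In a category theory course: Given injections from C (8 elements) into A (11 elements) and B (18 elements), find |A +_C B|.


The pushout A +_C B identifies the images of C in A and B.
|A +_C B| = |A| + |B| - |C| (for injections).
= 11 + 18 - 8 = 21

21


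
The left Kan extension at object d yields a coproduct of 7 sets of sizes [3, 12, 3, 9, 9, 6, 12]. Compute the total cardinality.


Pointwise, the left Kan extension (Lan_F H)(d) is the colimit, indexed
by the comma category (F downarrow d), of H composed with the
projection (F downarrow d) -> C. Here that colimit is given
as a coproduct (disjoint union) of sets, so its cardinality is the
sum of the sizes of the summands.
Coproduct of sets with sizes: 3 + 12 + 3 + 9 + 9 + 6 + 12
= 54

54


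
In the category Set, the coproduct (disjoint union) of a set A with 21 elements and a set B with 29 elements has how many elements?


In Set, the coproduct A + B is the disjoint union.
|A + B| = |A| + |B| = 21 + 29 = 50

50


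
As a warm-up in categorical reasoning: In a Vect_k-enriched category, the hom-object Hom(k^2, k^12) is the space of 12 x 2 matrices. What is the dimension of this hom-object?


In Vect-enriched categories, Hom(k^n, k^m) is the space of m x n matrices.
dim(Hom(k^2, k^12)) = 12 * 2 = 24

24


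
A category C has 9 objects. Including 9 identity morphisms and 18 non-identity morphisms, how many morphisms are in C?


Each object has an identity morphism, giving 9 identities.
Adding the 18 non-identity morphisms:
Total = 9 + 18 = 27

27


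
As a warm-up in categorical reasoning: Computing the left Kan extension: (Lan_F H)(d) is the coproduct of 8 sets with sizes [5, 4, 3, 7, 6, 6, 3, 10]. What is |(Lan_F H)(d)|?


Pointwise, the left Kan extension (Lan_F H)(d) is the colimit, indexed
by the comma category (F downarrow d), of H composed with the
projection (F downarrow d) -> C. Here that colimit is given
as a coproduct (disjoint union) of sets, so its cardinality is the
sum of the sizes of the summands.
Coproduct of sets with sizes: 5 + 4 + 3 + 7 + 6 + 6 + 3 + 10
= 44

44


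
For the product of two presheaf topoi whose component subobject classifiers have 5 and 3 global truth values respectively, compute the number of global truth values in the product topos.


In a product of presheaf topoi E_1 x E_2, the subobject classifier
is Omega = Omega_1 x Omega_2 (componentwise), so
|Omega(top)| = |Omega_1(top_1)| * |Omega_2(top_2)|.
= 5 * 3 = 15.

15


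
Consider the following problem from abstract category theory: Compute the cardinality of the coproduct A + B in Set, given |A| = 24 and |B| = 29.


In Set, the coproduct A + B is the disjoint union.
|A + B| = |A| + |B| = 24 + 29 = 53

53


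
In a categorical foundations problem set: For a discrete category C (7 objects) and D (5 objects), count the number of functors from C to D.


A functor from a discrete category C to D is determined by
where each object maps. Each of the 7 objects of C can map
to any of the 5 objects of D independently.
Number of functors = 5^7 = 78125

78125


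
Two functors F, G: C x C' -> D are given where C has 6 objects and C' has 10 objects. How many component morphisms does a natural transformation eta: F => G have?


A natural transformation eta: F => G assigns one component morphism per
object of the domain category.
The domain is the product category C x C', so
|Ob(C x C')| = |Ob(C)| * |Ob(C')| = 6 * 10 = 60.
Therefore eta has 60 component morphisms.

60


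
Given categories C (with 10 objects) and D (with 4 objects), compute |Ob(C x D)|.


The product category C x D has objects that are pairs (c, d).
Number of pairs = |Ob(C)| * |Ob(D)| = 10 * 4 = 40

40


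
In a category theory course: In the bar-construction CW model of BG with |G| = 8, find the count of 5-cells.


In the bar-construction CW model of BG, the n-cells are indexed by
n-tuples [g_1|...|g_n] of non-identity elements of G (degenerate
simplices with some g_i = e do not contribute cells), so there are
(|G| - 1)^n n-cells.
For dim = 5 with |G| = 8:
cells = (8 - 1)^5 = 7^5 = 16807

16807


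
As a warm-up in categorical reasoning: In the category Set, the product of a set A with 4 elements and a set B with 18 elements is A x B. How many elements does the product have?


In Set, the product A x B is the Cartesian product.
By the universal property, |A x B| = |A| * |B|.
|A x B| = 4 * 18 = 72

72


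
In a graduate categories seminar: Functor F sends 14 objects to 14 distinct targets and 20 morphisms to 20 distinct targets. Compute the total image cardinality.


The image of F consists of distinct objects and distinct morphisms.
|Im(F)| on objects = 14
|Im(F)| on morphisms = 20
Total image cardinality = 14 + 20 = 34

34


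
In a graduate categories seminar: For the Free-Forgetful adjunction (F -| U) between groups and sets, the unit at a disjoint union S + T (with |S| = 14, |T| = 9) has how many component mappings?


The unit eta_X: X -> U(F(X)) of the Free-Forgetful adjunction
maps each element of X to a generator of F(X). For X = S + T (disjoint
union in Set), |S + T| = |S| + |T|.
Total mappings = 14 + 9 = 23.

23


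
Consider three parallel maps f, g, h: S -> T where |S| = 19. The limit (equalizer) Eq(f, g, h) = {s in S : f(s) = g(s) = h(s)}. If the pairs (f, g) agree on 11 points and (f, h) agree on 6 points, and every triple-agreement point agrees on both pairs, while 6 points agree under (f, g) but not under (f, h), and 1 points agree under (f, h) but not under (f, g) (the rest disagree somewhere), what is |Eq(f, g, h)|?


Eq(f, g, h) is the triple-agreement set: points in S where all three
maps take the same value. Using inclusion-exclusion on the pairwise data:
Pair (f, g) agrees on 11 points; pair (f, h) on 6 points.
Points agreeing under (f, g) but not (f, h) = 6; under (f, h) but not (f, g) = 1.
Triple-agreement = agreement-in-(f, g) minus points that agree under (f, g) but not (f, h):
|Eq(f, g, h)| = 11 - 6 = 5
(cross-check via (f, h): 6 - 1 = 5.)

5


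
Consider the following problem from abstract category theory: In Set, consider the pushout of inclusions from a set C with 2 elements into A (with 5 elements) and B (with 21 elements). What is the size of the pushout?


The pushout A +_C B identifies the images of C in A and B.
|A +_C B| = |A| + |B| - |C| (for injections).
= 5 + 21 - 2 = 24

24


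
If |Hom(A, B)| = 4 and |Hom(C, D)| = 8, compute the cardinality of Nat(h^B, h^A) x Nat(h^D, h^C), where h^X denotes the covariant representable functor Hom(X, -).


By the Yoneda lemma, Nat(h^B, h^A) is isomorphic to Hom(A, B),
so |Nat(h^B, h^A)| = |Hom(A, B)| and |Nat(h^D, h^C)| = |Hom(C, D)|.
|Hom(A, B)| = 4, |Hom(C, D)| = 8.
|Nat(h^B, h^A) x Nat(h^D, h^C)| = 4 * 8 = 32

32


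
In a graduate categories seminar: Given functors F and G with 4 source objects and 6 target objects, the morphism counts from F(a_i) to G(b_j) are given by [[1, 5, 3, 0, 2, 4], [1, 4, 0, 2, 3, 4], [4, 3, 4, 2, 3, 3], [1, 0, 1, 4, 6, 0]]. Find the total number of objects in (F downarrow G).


Objects of (F downarrow G) are triples (a, b, h: F(a)->G(b)).
The count equals the sum of all entries in the hom-matrix.
sum(row 0) = 15
sum(row 1) = 14
sum(row 2) = 19
sum(row 3) = 12
Grand total = 60

60


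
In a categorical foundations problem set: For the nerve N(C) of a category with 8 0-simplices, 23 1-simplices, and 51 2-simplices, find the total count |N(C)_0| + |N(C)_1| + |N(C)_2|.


The 2-skeleton of the nerve N(C) consists of simplices in dimensions 0, 1, 2:
  |N(C)_0| = 8 (objects)
  |N(C)_1| = 23 (morphisms)
  |N(C)_2| = 51 (composable pairs)
Total = 8 + 23 + 51 = 82

82


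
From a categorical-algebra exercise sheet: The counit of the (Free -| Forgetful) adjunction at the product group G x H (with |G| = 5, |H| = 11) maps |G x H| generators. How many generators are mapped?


The counit epsilon_K: F(U(K)) -> K of the Free-Forgetful adjunction
maps |K| generators of F(U(K)) into K. For K = G x H (the product group),
|G x H| = |G| * |H|.
Total generators mapped = 5 * 11 = 55.

55


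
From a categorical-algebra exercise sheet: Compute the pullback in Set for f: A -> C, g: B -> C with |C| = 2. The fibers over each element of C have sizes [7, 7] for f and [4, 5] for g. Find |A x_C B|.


The pullback A x_C B consists of pairs (a, b) with f(a) = g(b).
For each element c in C, the fiber product has |f^-1(c)| * |g^-1(c)| elements.
Summing over C: 7 * 4 + 7 * 5
= 28 + 35 = 63

63


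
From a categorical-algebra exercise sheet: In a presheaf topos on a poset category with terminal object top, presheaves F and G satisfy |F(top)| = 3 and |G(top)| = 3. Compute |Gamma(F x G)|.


Global sections of a presheaf on a poset with terminal top satisfy
Gamma(H) ~ H(top). Presheaves admit pointwise products, so
(F x G)(top) = F(top) x G(top) (Cartesian product).
|Gamma(F x G)| = |F(top)| * |G(top)| = 3 * 3 = 9.

9


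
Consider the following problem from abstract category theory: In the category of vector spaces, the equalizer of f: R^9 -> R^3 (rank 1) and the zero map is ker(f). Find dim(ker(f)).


The equalizer of f and the zero map is ker(f).
By the rank-nullity theorem: dim(ker(f)) = dim(domain) - rank(f).
dim(ker(f)) = 9 - 1 = 8

8


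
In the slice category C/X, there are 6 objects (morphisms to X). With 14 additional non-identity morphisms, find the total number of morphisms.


In the slice category C/X, objects are morphisms to X.
Identity morphisms: 6 (one per object of C/X).
Non-identity morphisms: 14.
Total = 6 + 14 = 20

20


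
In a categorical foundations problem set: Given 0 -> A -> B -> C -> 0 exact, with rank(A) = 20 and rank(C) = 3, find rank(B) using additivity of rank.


For a short exact sequence 0 -> A -> B -> C -> 0,
rank is additive: rank(B) = rank(A) + rank(C).
rank(B) = 20 + 3 = 23

23


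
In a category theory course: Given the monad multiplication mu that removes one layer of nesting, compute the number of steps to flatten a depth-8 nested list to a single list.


Each application of mu: T^2 -> T removes one layer of nesting.
Starting at depth 8 (i.e., T^8(X)), we need to reach T(X).
Number of mu applications = 8 - 1 = 7

7


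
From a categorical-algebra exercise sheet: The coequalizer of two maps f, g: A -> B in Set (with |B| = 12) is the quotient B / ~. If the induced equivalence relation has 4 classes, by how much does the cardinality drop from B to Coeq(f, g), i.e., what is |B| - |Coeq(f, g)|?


The coequalizer Coeq(f, g) = B / ~ has one element per equivalence class.
|B| = 12, |Coeq(f, g)| = 4.
|B| - |Coeq(f, g)| = 12 - 4 = 8.

8


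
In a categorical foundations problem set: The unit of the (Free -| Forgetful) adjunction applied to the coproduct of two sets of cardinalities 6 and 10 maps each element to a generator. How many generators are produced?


The unit eta_X: X -> U(F(X)) of the Free-Forgetful adjunction
maps each element of X to a generator of F(X). For X = S + T (disjoint
union in Set), |S + T| = |S| + |T|.
Total mappings = 6 + 10 = 16.

16


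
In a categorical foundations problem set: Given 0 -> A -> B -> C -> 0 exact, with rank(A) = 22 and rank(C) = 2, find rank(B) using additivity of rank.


For a short exact sequence 0 -> A -> B -> C -> 0,
rank is additive: rank(B) = rank(A) + rank(C).
rank(B) = 22 + 2 = 24

24


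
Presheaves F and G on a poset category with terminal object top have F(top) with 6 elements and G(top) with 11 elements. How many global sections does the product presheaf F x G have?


Global sections of a presheaf on a poset with terminal top satisfy
Gamma(H) ~ H(top). Presheaves admit pointwise products, so
(F x G)(top) = F(top) x G(top) (Cartesian product).
|Gamma(F x G)| = |F(top)| * |G(top)| = 6 * 11 = 66.

66


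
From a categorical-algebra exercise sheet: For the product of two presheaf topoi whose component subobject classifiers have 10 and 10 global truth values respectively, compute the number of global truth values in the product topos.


In a product of presheaf topoi E_1 x E_2, the subobject classifier
is Omega = Omega_1 x Omega_2 (componentwise), so
|Omega(top)| = |Omega_1(top_1)| * |Omega_2(top_2)|.
= 10 * 10 = 100.

100


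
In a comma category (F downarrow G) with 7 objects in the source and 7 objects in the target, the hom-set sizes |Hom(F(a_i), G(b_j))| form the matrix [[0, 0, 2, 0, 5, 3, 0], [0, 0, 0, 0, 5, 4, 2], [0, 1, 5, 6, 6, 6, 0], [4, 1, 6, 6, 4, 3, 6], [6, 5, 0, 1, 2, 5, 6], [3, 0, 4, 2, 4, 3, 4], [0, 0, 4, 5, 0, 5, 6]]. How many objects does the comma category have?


Objects of (F downarrow G) are triples (a, b, h: F(a)->G(b)).
The count equals the sum of all entries in the hom-matrix.
sum(row 0) = 10
sum(row 1) = 11
sum(row 2) = 24
sum(row 3) = 30
sum(row 4) = 25
sum(row 5) = 20
sum(row 6) = 20
Grand total = 140

140


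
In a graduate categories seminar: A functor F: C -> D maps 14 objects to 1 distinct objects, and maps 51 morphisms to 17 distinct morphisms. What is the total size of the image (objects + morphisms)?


The image of F consists of distinct objects and distinct morphisms.
|Im(F)| on objects = 1
|Im(F)| on morphisms = 17
Total image cardinality = 1 + 17 = 18

18


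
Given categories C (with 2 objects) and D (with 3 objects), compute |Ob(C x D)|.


The product category C x D has objects that are pairs (c, d).
Number of pairs = |Ob(C)| * |Ob(D)| = 2 * 3 = 6

6


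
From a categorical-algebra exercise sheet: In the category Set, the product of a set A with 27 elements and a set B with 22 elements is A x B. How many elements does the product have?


In Set, the product A x B is the Cartesian product.
By the universal property, |A x B| = |A| * |B|.
|A x B| = 27 * 22 = 594

594


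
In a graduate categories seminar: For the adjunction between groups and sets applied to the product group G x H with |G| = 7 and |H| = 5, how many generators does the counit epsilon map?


The counit epsilon_K: F(U(K)) -> K of the Free-Forgetful adjunction
maps |K| generators of F(U(K)) into K. For K = G x H (the product group),
|G x H| = |G| * |H|.
Total generators mapped = 7 * 5 = 35.

35


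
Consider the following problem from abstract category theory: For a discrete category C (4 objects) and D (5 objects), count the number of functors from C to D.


A functor from a discrete category C to D is determined by
where each object maps. Each of the 4 objects of C can map
to any of the 5 objects of D independently.
Number of functors = 5^4 = 625

625


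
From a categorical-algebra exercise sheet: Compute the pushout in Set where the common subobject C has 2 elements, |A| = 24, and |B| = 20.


The pushout A +_C B identifies the images of C in A and B.
|A +_C B| = |A| + |B| - |C| (for injections).
= 24 + 20 - 2 = 42

42


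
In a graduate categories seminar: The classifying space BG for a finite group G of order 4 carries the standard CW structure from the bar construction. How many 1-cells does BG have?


In the bar-construction CW model of BG, the n-cells are indexed by
n-tuples [g_1|...|g_n] of non-identity elements of G (degenerate
simplices with some g_i = e do not contribute cells), so there are
(|G| - 1)^n n-cells.
For dim = 1 with |G| = 4:
cells = (4 - 1)^1 = 3^1 = 3

3


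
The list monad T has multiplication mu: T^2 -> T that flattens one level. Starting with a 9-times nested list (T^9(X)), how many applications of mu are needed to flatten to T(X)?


Each application of mu: T^2 -> T removes one layer of nesting.
Starting at depth 9 (i.e., T^9(X)), we need to reach T(X).
Number of mu applications = 9 - 1 = 8

8


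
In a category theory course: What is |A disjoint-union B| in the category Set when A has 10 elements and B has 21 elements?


In Set, the coproduct A + B is the disjoint union.
|A + B| = |A| + |B| = 10 + 21 = 31

31


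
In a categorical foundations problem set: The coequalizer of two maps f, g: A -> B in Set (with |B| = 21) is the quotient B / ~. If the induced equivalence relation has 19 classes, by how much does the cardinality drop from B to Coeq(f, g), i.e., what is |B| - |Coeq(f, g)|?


The coequalizer Coeq(f, g) = B / ~ has one element per equivalence class.
|B| = 21, |Coeq(f, g)| = 19.
|B| - |Coeq(f, g)| = 21 - 19 = 2.

2


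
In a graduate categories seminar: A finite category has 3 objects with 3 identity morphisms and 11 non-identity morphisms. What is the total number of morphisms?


Each object has an identity morphism, giving 3 identities.
Adding the 11 non-identity morphisms:
Total = 3 + 11 = 14

14


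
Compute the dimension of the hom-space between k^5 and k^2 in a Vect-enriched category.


In Vect-enriched categories, Hom(k^n, k^m) is the space of m x n matrices.
dim(Hom(k^5, k^2)) = 2 * 5 = 10

10


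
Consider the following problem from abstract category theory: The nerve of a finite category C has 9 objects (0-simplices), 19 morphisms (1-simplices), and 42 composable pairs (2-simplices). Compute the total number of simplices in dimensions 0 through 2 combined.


The 2-skeleton of the nerve N(C) consists of simplices in dimensions 0, 1, 2:
  |N(C)_0| = 9 (objects)
  |N(C)_1| = 19 (morphisms)
  |N(C)_2| = 42 (composable pairs)
Total = 9 + 19 + 42 = 70

70


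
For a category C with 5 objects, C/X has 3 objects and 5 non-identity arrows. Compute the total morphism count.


In the slice category C/X, objects are morphisms to X.
Identity morphisms: 3 (one per object of C/X).
Non-identity morphisms: 5.
Total = 3 + 5 = 8

8


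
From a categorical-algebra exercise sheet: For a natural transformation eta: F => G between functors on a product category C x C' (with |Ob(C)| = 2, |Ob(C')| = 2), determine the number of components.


A natural transformation eta: F => G assigns one component morphism per
object of the domain category.
The domain is the product category C x C', so
|Ob(C x C')| = |Ob(C)| * |Ob(C')| = 2 * 2 = 4.
Therefore eta has 4 component morphisms.

4


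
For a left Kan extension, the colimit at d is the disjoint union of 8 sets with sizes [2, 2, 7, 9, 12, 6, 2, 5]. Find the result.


Pointwise, the left Kan extension (Lan_F H)(d) is the colimit, indexed
by the comma category (F downarrow d), of H composed with the
projection (F downarrow d) -> C. Here that colimit is given
as a coproduct (disjoint union) of sets, so its cardinality is the
sum of the sizes of the summands.
Coproduct of sets with sizes: 2 + 2 + 7 + 9 + 12 + 6 + 2 + 5
= 45

45


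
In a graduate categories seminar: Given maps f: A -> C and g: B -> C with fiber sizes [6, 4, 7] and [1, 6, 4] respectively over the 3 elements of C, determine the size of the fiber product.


The pullback A x_C B consists of pairs (a, b) with f(a) = g(b).
For each element c in C, the fiber product has |f^-1(c)| * |g^-1(c)| elements.
Summing over C: 6 * 1 + 4 * 6 + 7 * 4
= 6 + 24 + 28 = 58

58


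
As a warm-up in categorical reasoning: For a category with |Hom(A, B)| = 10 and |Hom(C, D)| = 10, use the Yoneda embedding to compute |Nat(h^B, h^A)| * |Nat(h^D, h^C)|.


By the Yoneda lemma, Nat(h^B, h^A) is isomorphic to Hom(A, B),
so |Nat(h^B, h^A)| = |Hom(A, B)| and |Nat(h^D, h^C)| = |Hom(C, D)|.
|Hom(A, B)| = 10, |Hom(C, D)| = 10.
|Nat(h^B, h^A) x Nat(h^D, h^C)| = 10 * 10 = 100

100


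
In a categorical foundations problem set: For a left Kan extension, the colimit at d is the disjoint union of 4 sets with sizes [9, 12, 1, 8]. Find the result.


Pointwise, the left Kan extension (Lan_F H)(d) is the colimit, indexed
by the comma category (F downarrow d), of H composed with the
projection (F downarrow d) -> C. Here that colimit is given
as a coproduct (disjoint union) of sets, so its cardinality is the
sum of the sizes of the summands.
Coproduct of sets with sizes: 9 + 12 + 1 + 8
= 30

30


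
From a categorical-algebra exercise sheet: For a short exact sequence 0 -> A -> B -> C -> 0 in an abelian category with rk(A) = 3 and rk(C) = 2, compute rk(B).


For a short exact sequence 0 -> A -> B -> C -> 0,
rank is additive: rank(B) = rank(A) + rank(C).
rank(B) = 3 + 2 = 5

5


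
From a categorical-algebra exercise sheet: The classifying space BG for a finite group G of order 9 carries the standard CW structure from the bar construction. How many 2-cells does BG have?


In the bar-construction CW model of BG, the n-cells are indexed by
n-tuples [g_1|...|g_n] of non-identity elements of G (degenerate
simplices with some g_i = e do not contribute cells), so there are
(|G| - 1)^n n-cells.
For dim = 2 with |G| = 9:
cells = (9 - 1)^2 = 8^2 = 64

64


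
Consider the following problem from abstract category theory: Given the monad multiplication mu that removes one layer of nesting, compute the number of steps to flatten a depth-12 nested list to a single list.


Each application of mu: T^2 -> T removes one layer of nesting.
Starting at depth 12 (i.e., T^12(X)), we need to reach T(X).
Number of mu applications = 12 - 1 = 11

11


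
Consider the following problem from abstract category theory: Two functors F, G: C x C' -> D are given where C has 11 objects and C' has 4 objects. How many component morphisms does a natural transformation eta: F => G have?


A natural transformation eta: F => G assigns one component morphism per
object of the domain category.
The domain is the product category C x C', so
|Ob(C x C')| = |Ob(C)| * |Ob(C')| = 11 * 4 = 44.
Therefore eta has 44 component morphisms.

44


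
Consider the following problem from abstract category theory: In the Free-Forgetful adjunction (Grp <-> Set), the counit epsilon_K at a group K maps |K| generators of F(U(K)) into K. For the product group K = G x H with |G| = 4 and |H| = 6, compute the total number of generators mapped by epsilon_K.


The counit epsilon_K: F(U(K)) -> K of the Free-Forgetful adjunction
maps |K| generators of F(U(K)) into K. For K = G x H (the product group),
|G x H| = |G| * |H|.
Total generators mapped = 4 * 6 = 24.

24


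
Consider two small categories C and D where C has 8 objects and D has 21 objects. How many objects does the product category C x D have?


The product category C x D has objects that are pairs (c, d).
Number of pairs = |Ob(C)| * |Ob(D)| = 8 * 21 = 168

168


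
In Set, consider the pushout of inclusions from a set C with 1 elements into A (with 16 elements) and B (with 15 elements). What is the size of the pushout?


The pushout A +_C B identifies the images of C in A and B.
|A +_C B| = |A| + |B| - |C| (for injections).
= 16 + 15 - 1 = 30

30


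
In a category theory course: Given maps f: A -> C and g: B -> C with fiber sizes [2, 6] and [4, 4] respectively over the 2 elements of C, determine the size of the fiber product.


The pullback A x_C B consists of pairs (a, b) with f(a) = g(b).
For each element c in C, the fiber product has |f^-1(c)| * |g^-1(c)| elements.
Summing over C: 2 * 4 + 6 * 4
= 8 + 24 = 32

32


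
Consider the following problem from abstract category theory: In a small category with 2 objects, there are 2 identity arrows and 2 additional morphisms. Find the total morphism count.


Each object has an identity morphism, giving 2 identities.
Adding the 2 non-identity morphisms:
Total = 2 + 2 = 4

4


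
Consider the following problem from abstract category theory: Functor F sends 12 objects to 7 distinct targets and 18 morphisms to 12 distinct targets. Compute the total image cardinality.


The image of F consists of distinct objects and distinct morphisms.
|Im(F)| on objects = 7
|Im(F)| on morphisms = 12
Total image cardinality = 7 + 12 = 19

19


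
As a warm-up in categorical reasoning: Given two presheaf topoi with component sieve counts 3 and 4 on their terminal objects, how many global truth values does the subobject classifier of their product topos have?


In a product of presheaf topoi E_1 x E_2, the subobject classifier
is Omega = Omega_1 x Omega_2 (componentwise), so
|Omega(top)| = |Omega_1(top_1)| * |Omega_2(top_2)|.
= 3 * 4 = 12.

12


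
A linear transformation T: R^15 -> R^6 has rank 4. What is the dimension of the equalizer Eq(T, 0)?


The equalizer of f and the zero map is ker(f).
By the rank-nullity theorem: dim(ker(f)) = dim(domain) - rank(f).
dim(ker(f)) = 15 - 4 = 11

11


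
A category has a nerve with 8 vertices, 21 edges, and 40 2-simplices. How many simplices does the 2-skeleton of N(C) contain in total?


The 2-skeleton of the nerve N(C) consists of simplices in dimensions 0, 1, 2:
  |N(C)_0| = 8 (objects)
  |N(C)_1| = 21 (morphisms)
  |N(C)_2| = 40 (composable pairs)
Total = 8 + 21 + 40 = 69

69


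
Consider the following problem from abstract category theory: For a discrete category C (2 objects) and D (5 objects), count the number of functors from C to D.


A functor from a discrete category C to D is determined by
where each object maps. Each of the 2 objects of C can map
to any of the 5 objects of D independently.
Number of functors = 5^2 = 25

25


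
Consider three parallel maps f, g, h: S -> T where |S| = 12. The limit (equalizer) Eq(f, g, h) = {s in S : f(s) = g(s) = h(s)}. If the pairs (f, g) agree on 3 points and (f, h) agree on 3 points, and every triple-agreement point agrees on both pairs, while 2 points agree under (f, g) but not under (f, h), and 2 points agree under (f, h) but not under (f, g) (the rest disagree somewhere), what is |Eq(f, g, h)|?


Eq(f, g, h) is the triple-agreement set: points in S where all three
maps take the same value. Using inclusion-exclusion on the pairwise data:
Pair (f, g) agrees on 3 points; pair (f, h) on 3 points.
Points agreeing under (f, g) but not (f, h) = 2; under (f, h) but not (f, g) = 2.
Triple-agreement = agreement-in-(f, g) minus points that agree under (f, g) but not (f, h):
|Eq(f, g, h)| = 3 - 2 = 1
(cross-check via (f, h): 3 - 2 = 1.)

1


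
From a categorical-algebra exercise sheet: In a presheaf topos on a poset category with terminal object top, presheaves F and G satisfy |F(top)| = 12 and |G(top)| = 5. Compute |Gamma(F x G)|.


Global sections of a presheaf on a poset with terminal top satisfy
Gamma(H) ~ H(top). Presheaves admit pointwise products, so
(F x G)(top) = F(top) x G(top) (Cartesian product).
|Gamma(F x G)| = |F(top)| * |G(top)| = 12 * 5 = 60.

60


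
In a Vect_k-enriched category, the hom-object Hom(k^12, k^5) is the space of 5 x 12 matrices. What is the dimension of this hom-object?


In Vect-enriched categories, Hom(k^n, k^m) is the space of m x n matrices.
dim(Hom(k^12, k^5)) = 5 * 12 = 60

60


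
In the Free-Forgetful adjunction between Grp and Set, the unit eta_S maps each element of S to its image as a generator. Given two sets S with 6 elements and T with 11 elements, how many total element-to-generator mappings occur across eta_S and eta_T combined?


The unit eta_X: X -> U(F(X)) of the Free-Forgetful adjunction
maps each element of X to a generator of F(X). For X = S + T (disjoint
union in Set), |S + T| = |S| + |T|.
Total mappings = 6 + 11 = 17.

17


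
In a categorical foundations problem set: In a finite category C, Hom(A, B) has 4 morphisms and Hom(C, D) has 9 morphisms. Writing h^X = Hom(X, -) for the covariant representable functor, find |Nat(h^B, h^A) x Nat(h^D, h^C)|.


By the Yoneda lemma, Nat(h^B, h^A) is isomorphic to Hom(A, B),
so |Nat(h^B, h^A)| = |Hom(A, B)| and |Nat(h^D, h^C)| = |Hom(C, D)|.
|Hom(A, B)| = 4, |Hom(C, D)| = 9.
|Nat(h^B, h^A) x Nat(h^D, h^C)| = 4 * 9 = 36

36


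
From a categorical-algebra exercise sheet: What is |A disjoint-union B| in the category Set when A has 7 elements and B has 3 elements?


In Set, the coproduct A + B is the disjoint union.
|A + B| = |A| + |B| = 7 + 3 = 10

10


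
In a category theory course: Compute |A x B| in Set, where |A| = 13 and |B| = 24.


In Set, the product A x B is the Cartesian product.
By the universal property, |A x B| = |A| * |B|.
|A x B| = 13 * 24 = 312

312


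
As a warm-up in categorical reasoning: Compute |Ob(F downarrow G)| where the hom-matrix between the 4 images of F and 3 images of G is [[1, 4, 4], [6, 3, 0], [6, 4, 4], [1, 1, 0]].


Objects of (F downarrow G) are triples (a, b, h: F(a)->G(b)).
The count equals the sum of all entries in the hom-matrix.
sum(row 0) = 9
sum(row 1) = 9
sum(row 2) = 14
sum(row 3) = 2
Grand total = 34

34


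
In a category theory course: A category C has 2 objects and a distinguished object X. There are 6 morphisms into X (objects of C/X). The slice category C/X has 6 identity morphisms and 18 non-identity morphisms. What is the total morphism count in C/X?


In the slice category C/X, objects are morphisms to X.
Identity morphisms: 6 (one per object of C/X).
Non-identity morphisms: 18.
Total = 6 + 18 = 24

24


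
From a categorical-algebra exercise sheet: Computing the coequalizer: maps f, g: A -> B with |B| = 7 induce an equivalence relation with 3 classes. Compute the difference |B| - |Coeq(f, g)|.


The coequalizer Coeq(f, g) = B / ~ has one element per equivalence class.
|B| = 7, |Coeq(f, g)| = 3.
|B| - |Coeq(f, g)| = 7 - 3 = 4.

4


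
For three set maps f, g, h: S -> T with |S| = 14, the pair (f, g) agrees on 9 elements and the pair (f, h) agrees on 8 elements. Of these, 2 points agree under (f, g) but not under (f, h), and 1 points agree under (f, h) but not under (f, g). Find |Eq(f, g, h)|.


Eq(f, g, h) is the triple-agreement set: points in S where all three
maps take the same value. Using inclusion-exclusion on the pairwise data:
Pair (f, g) agrees on 9 points; pair (f, h) on 8 points.
Points agreeing under (f, g) but not (f, h) = 2; under (f, h) but not (f, g) = 1.
Triple-agreement = agreement-in-(f, g) minus points that agree under (f, g) but not (f, h):
|Eq(f, g, h)| = 9 - 2 = 7
(cross-check via (f, h): 8 - 1 = 7.)

7


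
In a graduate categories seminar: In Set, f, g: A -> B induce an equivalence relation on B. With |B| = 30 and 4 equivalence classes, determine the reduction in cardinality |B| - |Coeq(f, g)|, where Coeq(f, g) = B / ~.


The coequalizer Coeq(f, g) = B / ~ has one element per equivalence class.
|B| = 30, |Coeq(f, g)| = 4.
|B| - |Coeq(f, g)| = 30 - 4 = 26.

26


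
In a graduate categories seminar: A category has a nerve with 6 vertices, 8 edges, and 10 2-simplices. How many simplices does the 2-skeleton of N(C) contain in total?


The 2-skeleton of the nerve N(C) consists of simplices in dimensions 0, 1, 2:
  |N(C)_0| = 6 (objects)
  |N(C)_1| = 8 (morphisms)
  |N(C)_2| = 10 (composable pairs)
Total = 6 + 8 + 10 = 24

24


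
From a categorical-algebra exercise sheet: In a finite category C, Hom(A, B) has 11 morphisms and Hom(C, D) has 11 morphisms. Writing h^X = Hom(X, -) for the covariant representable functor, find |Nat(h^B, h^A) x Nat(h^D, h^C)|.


By the Yoneda lemma, Nat(h^B, h^A) is isomorphic to Hom(A, B),
so |Nat(h^B, h^A)| = |Hom(A, B)| and |Nat(h^D, h^C)| = |Hom(C, D)|.
|Hom(A, B)| = 11, |Hom(C, D)| = 11.
|Nat(h^B, h^A) x Nat(h^D, h^C)| = 11 * 11 = 121

121


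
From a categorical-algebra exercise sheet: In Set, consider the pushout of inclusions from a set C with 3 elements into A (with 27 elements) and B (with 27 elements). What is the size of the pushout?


The pushout A +_C B identifies the images of C in A and B.
|A +_C B| = |A| + |B| - |C| (for injections).
= 27 + 27 - 3 = 51

51


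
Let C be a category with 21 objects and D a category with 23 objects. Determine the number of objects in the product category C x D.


The product category C x D has objects that are pairs (c, d).
Number of pairs = |Ob(C)| * |Ob(D)| = 21 * 23 = 483

483


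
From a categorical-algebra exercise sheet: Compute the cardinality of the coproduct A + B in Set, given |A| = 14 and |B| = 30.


In Set, the coproduct A + B is the disjoint union.
|A + B| = |A| + |B| = 14 + 30 = 44

44


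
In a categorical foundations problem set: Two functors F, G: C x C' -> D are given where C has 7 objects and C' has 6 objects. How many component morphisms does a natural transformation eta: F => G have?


A natural transformation eta: F => G assigns one component morphism per
object of the domain category.
The domain is the product category C x C', so
|Ob(C x C')| = |Ob(C)| * |Ob(C')| = 7 * 6 = 42.
Therefore eta has 42 component morphisms.

42
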